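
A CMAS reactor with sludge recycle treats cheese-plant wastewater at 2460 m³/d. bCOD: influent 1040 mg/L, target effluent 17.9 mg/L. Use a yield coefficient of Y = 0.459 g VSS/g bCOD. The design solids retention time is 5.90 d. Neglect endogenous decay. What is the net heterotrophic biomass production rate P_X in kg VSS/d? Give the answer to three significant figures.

P_X ≈ 1150 kg VSS/d

With endogenous decay neglected, the observed yield equals the true yield: Y_obs = Y = 0.459 g VSS/g bCOD.
Q·(S₀ − S) = 2460 × (1040 − 17.9) × 10⁻³ = 2514 kg/d removed.
P_X = Y_obs · Q(S₀ − S) = 0.4590 × 2514 = 1154 kg VSS/d.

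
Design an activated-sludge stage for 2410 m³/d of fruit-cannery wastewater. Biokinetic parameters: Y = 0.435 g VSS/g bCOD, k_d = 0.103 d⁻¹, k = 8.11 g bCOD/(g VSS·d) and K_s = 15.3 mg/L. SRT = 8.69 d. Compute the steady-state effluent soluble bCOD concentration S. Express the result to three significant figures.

From the Monod/SRT balance for a CMAS, S = K_s·(1+k_d θ_c)/[θ_c·(Y k − k_d) − 1] = 15.3 × (1 + 0.103 × 8.69) / [8.69 × (0.435 × 8.11 − 0.103) − 1] = 28.99 / 28.76 = 1.008 mg/L.

S ≈ 1.01 mg/L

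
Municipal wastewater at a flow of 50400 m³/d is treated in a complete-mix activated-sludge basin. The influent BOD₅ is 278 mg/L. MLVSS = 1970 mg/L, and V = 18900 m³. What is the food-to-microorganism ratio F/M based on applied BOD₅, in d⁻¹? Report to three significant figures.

F/M ≈ 0.376 d⁻¹

F/M = Q·S₀ / (V·X) = 50400 × 278 / (18900 × 1970) = 0.3763 g BOD₅·(g VSS·d)⁻¹.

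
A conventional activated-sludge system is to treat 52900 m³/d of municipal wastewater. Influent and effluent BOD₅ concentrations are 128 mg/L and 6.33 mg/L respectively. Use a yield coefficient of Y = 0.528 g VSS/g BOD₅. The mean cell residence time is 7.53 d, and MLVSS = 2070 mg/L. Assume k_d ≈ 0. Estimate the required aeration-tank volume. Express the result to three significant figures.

V ≈ 12400 m³

With k_d = 0 the design equation reduces to V = Y Q (S₀−S) θ_c / X = 0.528 × 52900 × (128 − 6.33) × 7.53 / 2070 = 12362 m³.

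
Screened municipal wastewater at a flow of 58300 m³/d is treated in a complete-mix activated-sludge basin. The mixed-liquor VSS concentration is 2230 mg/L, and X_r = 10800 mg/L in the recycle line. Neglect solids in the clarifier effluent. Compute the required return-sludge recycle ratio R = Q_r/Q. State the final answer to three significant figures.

R ≈ 0.260

Mass balance around the secondary clarifier (neglecting effluent solids): R = X / (X_r − X) = 2230 / (10800 − 2230) = 0.2602.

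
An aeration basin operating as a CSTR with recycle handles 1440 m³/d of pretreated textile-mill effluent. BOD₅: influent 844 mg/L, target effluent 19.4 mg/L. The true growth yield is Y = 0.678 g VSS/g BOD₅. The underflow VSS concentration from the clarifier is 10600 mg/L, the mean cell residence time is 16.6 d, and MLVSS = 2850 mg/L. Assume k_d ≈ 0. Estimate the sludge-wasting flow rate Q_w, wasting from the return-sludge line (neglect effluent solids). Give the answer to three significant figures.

Q_w ≈ 76.0 m³/d

With k_d = 0 the design equation reduces to V = Y Q (S₀−S) θ_c / X = 0.678 × 1440 × (844 − 19.4) × 16.6 / 2850 = 4689 m³.
θ_c = V·X/(Q_w·X_r) when wasting from the recycle, so Q_w = V·X/(θ_c·X_r) = 4689 × 2850 / (16.6 × 10600) = 75.95 m³/d.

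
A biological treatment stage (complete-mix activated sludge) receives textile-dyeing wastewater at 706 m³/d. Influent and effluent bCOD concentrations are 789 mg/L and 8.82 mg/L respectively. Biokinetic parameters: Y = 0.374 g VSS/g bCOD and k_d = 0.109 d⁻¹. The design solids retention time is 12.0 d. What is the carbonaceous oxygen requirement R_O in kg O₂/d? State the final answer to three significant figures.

Observed yield with endogenous decay: Y_obs = Y / (1 + k_d·θ_c) = 0.374 / (1 + 0.109 × 12.0) = 0.374 / 2.308 = 0.1620 g VSS/g bCOD.
Substrate removed = Q·(S₀ − S) = 706 m³/d × (789 − 8.82) g/m³ = 5.51×10^5 g/d = 550.8 kg/d.
Net sludge production P_X = 0.1620 × 550.8 = 89.26 kg VSS/d.
R_O = Q·ΔS − 1.42 P_X = 550.8 − 126.7 = 424.1 kg O₂/d.

R_O ≈ 424 kg O₂/d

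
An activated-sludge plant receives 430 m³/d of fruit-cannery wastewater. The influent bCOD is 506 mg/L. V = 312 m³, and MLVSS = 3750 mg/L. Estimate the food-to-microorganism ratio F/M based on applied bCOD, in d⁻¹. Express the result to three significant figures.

Food-to-microorganism ratio F/M = Q S₀ / (V X) = 430 × 506 / (312.0 × 3750) = 0.1860 d⁻¹.

F/M ≈ 0.186 d⁻¹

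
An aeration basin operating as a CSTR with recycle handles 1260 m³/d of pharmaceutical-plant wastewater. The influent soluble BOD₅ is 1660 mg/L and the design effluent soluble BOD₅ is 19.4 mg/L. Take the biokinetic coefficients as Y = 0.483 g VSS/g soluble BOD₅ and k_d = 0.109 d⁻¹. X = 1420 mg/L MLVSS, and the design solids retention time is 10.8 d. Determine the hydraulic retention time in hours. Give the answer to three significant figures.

Rearranging the biomass balance for a CMAS with decay, V = Y·Q·ΔS·θ_c / [X·(1+k_d θ_c)] = 0.483 × 1260 × (1660 − 19.4) × 10.8 / [1420 × (1 + 0.109 × 10.8)] = 1.08×10^7 / 3092 = 3488 m³.
Hydraulic retention time τ = V/Q = 3488 / 1260 = 2.768 d = 66.44 h.

τ ≈ 66.4 h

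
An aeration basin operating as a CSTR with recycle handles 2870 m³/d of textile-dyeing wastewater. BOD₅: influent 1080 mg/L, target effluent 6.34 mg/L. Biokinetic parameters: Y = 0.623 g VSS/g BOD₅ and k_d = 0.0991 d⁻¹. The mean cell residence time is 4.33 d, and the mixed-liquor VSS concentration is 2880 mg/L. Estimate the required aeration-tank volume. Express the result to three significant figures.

V ≈ 2020 m³

From the SRT design equation V = Y Q (S₀−S) θ_c / [X (1 + k_d θ_c)] = 0.623 × 2870 × (1080 − 6.34) × 4.33 / [2880 × (1 + 0.0991 × 4.33)] = 8.31×10^6 / 4116 = 2020 m³.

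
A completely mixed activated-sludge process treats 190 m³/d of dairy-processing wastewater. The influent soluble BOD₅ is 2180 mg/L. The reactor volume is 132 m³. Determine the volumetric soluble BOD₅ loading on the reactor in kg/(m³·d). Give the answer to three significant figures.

L_v ≈ 3.14 kg soluble BOD₅/(m³·d)

Volumetric loading L_v = Q·S₀ / V = 190 × 2180 g/m³ / 132.0 m³ = 3138 g/(m³·d) = 3.138 kg soluble BOD₅/(m³·d).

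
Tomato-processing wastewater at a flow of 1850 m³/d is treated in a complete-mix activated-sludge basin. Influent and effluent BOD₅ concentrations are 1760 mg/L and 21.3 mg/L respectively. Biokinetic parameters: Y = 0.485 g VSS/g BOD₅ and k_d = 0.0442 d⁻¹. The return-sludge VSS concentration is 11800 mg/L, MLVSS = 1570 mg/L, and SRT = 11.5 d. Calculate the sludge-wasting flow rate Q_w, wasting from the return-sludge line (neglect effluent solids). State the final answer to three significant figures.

Q_w ≈ 87.7 m³/d

Steady-state biomass mass balance: V·X·(1 + k_d·θ_c) = Y·Q·(S₀ − S)·θ_c, so V = 0.485 × 1850 × (1760 − 21.3) × 11.5 / [1570 × (1 + 0.0442 × 11.5)] = 1.79×10^7 / 2368 = 7576 m³.
θ_c = V·X/(Q_w·X_r) when wasting from the recycle, so Q_w = V·X/(θ_c·X_r) = 7576 × 1570 / (11.5 × 11800) = 87.65 m³/d.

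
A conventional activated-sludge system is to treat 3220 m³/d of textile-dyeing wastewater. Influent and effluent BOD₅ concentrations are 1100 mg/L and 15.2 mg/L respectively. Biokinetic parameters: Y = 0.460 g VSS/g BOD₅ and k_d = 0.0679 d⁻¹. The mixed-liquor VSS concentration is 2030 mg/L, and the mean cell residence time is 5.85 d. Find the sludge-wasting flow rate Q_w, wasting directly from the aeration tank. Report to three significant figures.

Steady-state biomass mass balance: V·X·(1 + k_d·θ_c) = Y·Q·(S₀ − S)·θ_c, so V = 0.460 × 3220 × (1100 − 15.2) × 5.85 / [2030 × (1 + 0.0679 × 5.85)] = 9.4×10^6 / 2836 = 3314 m³.
Wasting from the aeration tank: Q_w = V / θ_c = 3314 / 5.85 = 566.5 m³/d.

Q_w ≈ 567 m³/d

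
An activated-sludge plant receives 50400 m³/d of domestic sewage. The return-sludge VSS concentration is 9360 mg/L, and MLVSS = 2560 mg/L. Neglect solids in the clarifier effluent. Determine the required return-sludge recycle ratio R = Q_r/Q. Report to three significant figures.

Mass balance around the secondary clarifier (neglecting effluent solids): R = X / (X_r − X) = 2560 / (9360 − 2560) = 0.3765.

R ≈ 0.376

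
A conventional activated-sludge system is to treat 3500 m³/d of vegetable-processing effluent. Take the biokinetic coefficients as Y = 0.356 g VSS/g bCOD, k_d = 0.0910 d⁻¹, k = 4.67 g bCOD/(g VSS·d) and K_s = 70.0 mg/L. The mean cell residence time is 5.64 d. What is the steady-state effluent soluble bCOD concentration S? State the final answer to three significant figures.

From the Monod/SRT balance for a CMAS, S = K_s·(1+k_d θ_c)/[θ_c·(Y k − k_d) − 1] = 70.0 × (1 + 0.0910 × 5.64) / [5.64 × (0.356 × 4.67 − 0.0910) − 1] = 105.9 / 7.863 = 13.47 mg/L.

S ≈ 13.5 mg/L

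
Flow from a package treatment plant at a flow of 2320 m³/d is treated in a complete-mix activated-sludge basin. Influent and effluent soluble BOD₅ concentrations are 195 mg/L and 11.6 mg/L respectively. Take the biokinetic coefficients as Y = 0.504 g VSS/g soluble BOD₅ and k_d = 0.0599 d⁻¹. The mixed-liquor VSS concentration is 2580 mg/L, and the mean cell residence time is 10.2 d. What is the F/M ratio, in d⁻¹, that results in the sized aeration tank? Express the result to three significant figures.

F/M ≈ 0.333 d⁻¹

From the SRT design equation V = Y Q (S₀−S) θ_c / [X (1 + k_d θ_c)] = 0.504 × 2320 × (195 − 11.6) × 10.2 / [2580 × (1 + 0.0599 × 10.2)] = 2.19×10^6 / 4156 = 526.3 m³.
F/M = applied load / biomass = Q·S₀/(V·X) = 2320 × 195 / (526.3 × 2580) = 0.3332 d⁻¹.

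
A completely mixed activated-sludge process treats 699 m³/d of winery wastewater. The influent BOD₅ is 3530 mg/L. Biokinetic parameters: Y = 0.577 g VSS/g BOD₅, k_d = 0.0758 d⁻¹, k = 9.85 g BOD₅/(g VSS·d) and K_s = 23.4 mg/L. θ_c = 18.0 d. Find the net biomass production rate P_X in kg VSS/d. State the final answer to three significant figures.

P_X ≈ 602 kg VSS/d

Effluent substrate depends only on kinetics and SRT: S = K_s(1 + k_d θ_c) / [θ_c(Yk − k_d) − 1] = 23.4 × (1 + 0.0758 × 18.0) / [18.0 × (0.577 × 9.85 − 0.0758) − 1] = 55.33 / 99.94 = 0.5536 mg/L.
Correct the yield for decay: Y_obs = Y/(1 + k_d θ_c) = 0.577 / (1 + 0.0758 × 18.0) = 0.577 / 2.364 = 0.2440.
Mass of BOD₅ removed per day: Q(S₀ − S) = 699 × 3529 g/m³ = 2467 kg/d.
Biomass produced: P_X = Y_obs·Q·ΔS = 0.2440 × 2467 ≈ 602.1 kg VSS/d.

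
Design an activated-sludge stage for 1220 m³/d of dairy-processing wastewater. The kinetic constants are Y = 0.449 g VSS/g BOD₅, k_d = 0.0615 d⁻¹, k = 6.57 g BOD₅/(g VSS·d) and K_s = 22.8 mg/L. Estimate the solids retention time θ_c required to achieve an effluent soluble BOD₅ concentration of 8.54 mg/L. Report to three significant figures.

θ_c ≈ 1.35 d

Specific growth rate at S = 8.54 mg/L: μ = YkS/(K_s+S) = 0.449·6.57·8.54/(22.8+8.54) = 0.8038 d⁻¹.
θ_c = 1/(μ − k_d) = 1/(0.8038 − 0.0615) = 1/0.7423 = 1.347 d.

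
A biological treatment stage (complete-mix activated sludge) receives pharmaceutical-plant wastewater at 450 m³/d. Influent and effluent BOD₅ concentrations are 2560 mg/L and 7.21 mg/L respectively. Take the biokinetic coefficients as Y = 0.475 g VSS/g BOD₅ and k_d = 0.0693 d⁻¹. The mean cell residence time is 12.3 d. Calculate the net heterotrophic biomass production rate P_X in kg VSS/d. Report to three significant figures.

P_X ≈ 295 kg VSS/d

Correct the yield for decay: Y_obs = Y/(1 + k_d θ_c) = 0.475 / (1 + 0.0693 × 12.3) = 0.475 / 1.852 = 0.2564.
Q·(S₀ − S) = 450 × (2560 − 7.21) × 10⁻³ = 1149 kg/d removed.
Net biomass production P_X = Y_obs × Q·(S₀ − S) = 0.2564 × 1149 = 294.6 kg VSS/d.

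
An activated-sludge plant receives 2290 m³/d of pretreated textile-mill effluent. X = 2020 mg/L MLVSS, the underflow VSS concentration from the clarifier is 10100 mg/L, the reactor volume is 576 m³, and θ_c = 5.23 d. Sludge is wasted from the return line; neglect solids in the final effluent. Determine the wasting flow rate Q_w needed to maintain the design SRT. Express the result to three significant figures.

θ_c = V·X/(Q_w·X_r) when wasting from the recycle, so Q_w = V·X/(θ_c·X_r) = 576.0 × 2020 / (5.23 × 10100) = 22.03 m³/d.

Q_w ≈ 22.0 m³/d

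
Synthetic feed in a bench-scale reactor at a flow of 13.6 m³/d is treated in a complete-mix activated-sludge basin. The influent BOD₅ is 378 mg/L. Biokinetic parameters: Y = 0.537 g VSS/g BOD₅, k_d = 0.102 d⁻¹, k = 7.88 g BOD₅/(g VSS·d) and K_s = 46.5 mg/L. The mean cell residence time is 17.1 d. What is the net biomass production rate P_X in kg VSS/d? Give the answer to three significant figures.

Effluent substrate depends only on kinetics and SRT: S = K_s(1 + k_d θ_c) / [θ_c(Yk − k_d) − 1] = 46.5 × (1 + 0.102 × 17.1) / [17.1 × (0.537 × 7.88 − 0.102) − 1] = 127.6 / 69.62 = 1.833 mg/L.
The observed yield is Y_obs = Y/(1 + k_d·θ_c) = 0.537 / (1 + 0.102 × 17.1) = 0.537 / 2.744 = 0.1957 g VSS per g BOD₅ removed.
ΔS = 378 − 1.83 = 376.2 mg/L, so the substrate removal rate is 13.6 × 376.2/1000 = 5.116 kg BOD₅/d.
P_X = Y_obs · Q(S₀ − S) = 0.1957 × 5.116 = 1.001 kg VSS/d.

P_X ≈ 1.00 kg VSS/d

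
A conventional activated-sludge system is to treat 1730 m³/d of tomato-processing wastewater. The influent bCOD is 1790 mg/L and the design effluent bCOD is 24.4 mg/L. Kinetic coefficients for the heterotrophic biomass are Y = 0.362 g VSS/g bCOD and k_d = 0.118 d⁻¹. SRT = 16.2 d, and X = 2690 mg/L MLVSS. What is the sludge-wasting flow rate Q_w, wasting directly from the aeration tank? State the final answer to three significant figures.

From the SRT design equation V = Y Q (S₀−S) θ_c / [X (1 + k_d θ_c)] = 0.362 × 1730 × (1790 − 24.4) × 16.2 / [2690 × (1 + 0.118 × 16.2)] = 1.79×10^7 / 7832 = 2287 m³.
For wasting at MLVSS concentration, Q_w = V/θ_c = 2287/16.2 = 141.2 m³/d.

Q_w ≈ 141 m³/d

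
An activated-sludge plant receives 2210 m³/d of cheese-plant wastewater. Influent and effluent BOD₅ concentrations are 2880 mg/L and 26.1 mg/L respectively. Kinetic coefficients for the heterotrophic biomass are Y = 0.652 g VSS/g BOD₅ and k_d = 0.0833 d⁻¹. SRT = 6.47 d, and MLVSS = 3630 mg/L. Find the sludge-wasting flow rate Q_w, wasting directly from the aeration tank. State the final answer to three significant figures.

Q_w ≈ 736 m³/d

From the SRT design equation V = Y Q (S₀−S) θ_c / [X (1 + k_d θ_c)] = 0.652 × 2210 × (2880 − 26.1) × 6.47 / [3630 × (1 + 0.0833 × 6.47)] = 2.66×10^7 / 5586 = 4763 m³.
For wasting at MLVSS concentration, Q_w = V/θ_c = 4763/6.47 = 736.1 m³/d.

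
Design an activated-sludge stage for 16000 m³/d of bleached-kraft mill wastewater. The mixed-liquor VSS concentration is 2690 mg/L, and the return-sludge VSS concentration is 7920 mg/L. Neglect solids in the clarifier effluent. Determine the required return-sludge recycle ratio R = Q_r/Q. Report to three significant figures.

R ≈ 0.514

R = Q_r/Q = X/(X_r − X) = 2690 / (7920 − 2690) = 0.5143.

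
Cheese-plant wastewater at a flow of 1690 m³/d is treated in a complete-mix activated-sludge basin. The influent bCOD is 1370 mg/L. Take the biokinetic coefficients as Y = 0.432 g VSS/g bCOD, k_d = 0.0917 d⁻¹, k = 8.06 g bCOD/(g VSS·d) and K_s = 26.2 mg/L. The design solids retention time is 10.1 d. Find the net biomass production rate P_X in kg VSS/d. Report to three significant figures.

For a completely mixed reactor with recycle the Lawrence–McCarty relation gives S = K_s·(1 + k_d·θ_c) / [θ_c·(Y·k − k_d) − 1] = 26.2 × (1 + 0.0917 × 10.1) / [10.1 × (0.432 × 8.06 − 0.0917) − 1] = 50.47 / 33.24 = 1.518 mg/L.
Y_obs = Y / (1 + k_d θ_c) = 0.432 / (1 + 0.0917 × 10.1) = 0.432 / 1.926 = 0.2243.
Q·(S₀ − S) = 1690 × (1370 − 1.52) × 10⁻³ = 2313 kg/d removed.
Net biomass production P_X = Y_obs × Q·(S₀ − S) = 0.2243 × 2313 = 518.7 kg VSS/d.

P_X ≈ 519 kg VSS/d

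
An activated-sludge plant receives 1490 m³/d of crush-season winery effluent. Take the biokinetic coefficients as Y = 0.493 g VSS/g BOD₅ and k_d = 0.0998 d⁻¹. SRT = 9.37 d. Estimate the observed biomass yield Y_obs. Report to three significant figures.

Y_obs ≈ 0.255 g VSS/g BOD₅

The observed yield is Y_obs = Y/(1 + k_d·θ_c) = 0.493 / (1 + 0.0998 × 9.37) = 0.493 / 1.935 = 0.2548 g VSS per g BOD₅ removed.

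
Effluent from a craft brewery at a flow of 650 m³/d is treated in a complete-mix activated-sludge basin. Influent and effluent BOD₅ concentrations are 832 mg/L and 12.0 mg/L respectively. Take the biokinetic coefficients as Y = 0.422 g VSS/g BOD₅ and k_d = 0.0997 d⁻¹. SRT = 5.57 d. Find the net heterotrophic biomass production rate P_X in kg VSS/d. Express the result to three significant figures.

P_X ≈ 145 kg VSS/d

Observed yield with endogenous decay: Y_obs = Y / (1 + k_d·θ_c) = 0.422 / (1 + 0.0997 × 5.57) = 0.422 / 1.555 = 0.2713 g VSS/g BOD₅.
Substrate removed = Q·(S₀ − S) = 650 m³/d × (832 − 12.0) g/m³ = 5.33×10^5 g/d = 533.0 kg/d.
Net biomass production P_X = Y_obs × Q·(S₀ − S) = 0.2713 × 533.0 = 144.6 kg VSS/d.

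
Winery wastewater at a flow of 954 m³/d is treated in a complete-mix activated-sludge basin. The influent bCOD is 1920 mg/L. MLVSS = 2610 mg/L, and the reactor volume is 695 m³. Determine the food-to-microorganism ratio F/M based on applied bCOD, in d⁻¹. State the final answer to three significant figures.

F/M ≈ 1.01 d⁻¹

F/M = Q·S₀ / (V·X) = 954 × 1920 / (695.0 × 2610) = 1.010 g bCOD·(g VSS·d)⁻¹.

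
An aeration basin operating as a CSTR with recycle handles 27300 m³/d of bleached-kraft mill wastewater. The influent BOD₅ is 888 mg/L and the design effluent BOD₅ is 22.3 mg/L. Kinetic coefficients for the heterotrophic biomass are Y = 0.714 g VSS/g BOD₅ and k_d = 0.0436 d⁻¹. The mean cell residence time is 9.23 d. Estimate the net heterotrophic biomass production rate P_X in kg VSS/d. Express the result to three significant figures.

Observed yield with endogenous decay: Y_obs = Y / (1 + k_d·θ_c) = 0.714 / (1 + 0.0436 × 9.23) = 0.714 / 1.402 = 0.5091 g VSS/g BOD₅.
Q·(S₀ − S) = 27300 × (888 − 22.3) × 10⁻³ = 23634 kg/d removed.
P_X = Y_obs · Q(S₀ − S) = 0.5091 × 23634 = 12032 kg VSS/d.

P_X ≈ 12000 kg VSS/d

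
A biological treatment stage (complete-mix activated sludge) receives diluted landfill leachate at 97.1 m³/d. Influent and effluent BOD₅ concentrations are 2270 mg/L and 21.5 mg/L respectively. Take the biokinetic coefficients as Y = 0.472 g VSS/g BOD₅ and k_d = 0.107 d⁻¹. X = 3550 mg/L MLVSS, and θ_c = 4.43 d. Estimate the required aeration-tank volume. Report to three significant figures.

Rearranging the biomass balance for a CMAS with decay, V = Y·Q·ΔS·θ_c / [X·(1+k_d θ_c)] = 0.472 × 97.1 × (2270 − 21.5) × 4.43 / [3550 × (1 + 0.107 × 4.43)] = 4.57×10^5 / 5233 = 87.24 m³.

V ≈ 87.2 m³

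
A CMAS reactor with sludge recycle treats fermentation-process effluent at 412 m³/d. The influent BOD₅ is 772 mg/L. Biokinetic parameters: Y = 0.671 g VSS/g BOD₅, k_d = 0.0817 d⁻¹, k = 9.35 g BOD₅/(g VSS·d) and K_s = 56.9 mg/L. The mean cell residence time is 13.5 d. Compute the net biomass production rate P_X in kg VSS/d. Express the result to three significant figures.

P_X ≈ 101 kg VSS/d

From the Monod/SRT balance for a CMAS, S = K_s·(1+k_d θ_c)/[θ_c·(Y k − k_d) − 1] = 56.9 × (1 + 0.0817 × 13.5) / [13.5 × (0.671 × 9.35 − 0.0817) − 1] = 119.7 / 82.59 = 1.449 mg/L.
Correct the yield for decay: Y_obs = Y/(1 + k_d θ_c) = 0.671 / (1 + 0.0817 × 13.5) = 0.671 / 2.103 = 0.3191.
Mass of BOD₅ removed per day: Q(S₀ − S) = 412 × 770.5 g/m³ = 317.5 kg/d.
Biomass produced: P_X = Y_obs·Q·ΔS = 0.3191 × 317.5 ≈ 101.3 kg VSS/d.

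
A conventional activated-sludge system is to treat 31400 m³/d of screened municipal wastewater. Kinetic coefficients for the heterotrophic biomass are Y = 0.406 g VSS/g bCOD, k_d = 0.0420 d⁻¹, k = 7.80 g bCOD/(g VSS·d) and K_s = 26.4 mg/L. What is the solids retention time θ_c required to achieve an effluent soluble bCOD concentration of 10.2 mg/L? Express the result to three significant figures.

θ_c ≈ 1.19 d

From 1/θ_c = Y·k·S/(K_s + S) − k_d: Y·k·S/(K_s+S) = 0.406 × 7.80 × 10.2 / (26.4 + 10.2) = 0.8826 d⁻¹.
1/θ_c = 0.8826 − 0.0420 = 0.8406 d⁻¹, so θ_c = 1.190 d.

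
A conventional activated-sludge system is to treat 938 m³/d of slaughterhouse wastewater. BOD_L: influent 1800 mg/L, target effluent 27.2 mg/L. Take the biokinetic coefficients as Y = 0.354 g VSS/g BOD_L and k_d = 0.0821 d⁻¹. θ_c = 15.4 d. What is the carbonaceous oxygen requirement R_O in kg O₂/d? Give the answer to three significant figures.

R_O ≈ 1290 kg O₂/d

Correct the yield for decay: Y_obs = Y/(1 + k_d θ_c) = 0.354 / (1 + 0.0821 × 15.4) = 0.354 / 2.264 = 0.1563.
Q·(S₀ − S) = 938 × (1800 − 27.2) × 10⁻³ = 1663 kg/d removed.
Biomass synthesised: P_X = Y_obs × 1663 = 260.0 kg VSS/d.
R_O = Q·ΔS − 1.42 P_X = 1663 − 369.2 = 1294 kg O₂/d.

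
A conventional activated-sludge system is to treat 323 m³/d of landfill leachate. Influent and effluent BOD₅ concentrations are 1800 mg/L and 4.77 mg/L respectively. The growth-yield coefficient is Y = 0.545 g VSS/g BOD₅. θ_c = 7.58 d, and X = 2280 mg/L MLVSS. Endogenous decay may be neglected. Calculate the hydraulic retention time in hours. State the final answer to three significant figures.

τ ≈ 78.1 h

With k_d = 0 the design equation reduces to V = Y Q (S₀−S) θ_c / X = 0.545 × 323 × (1800 − 4.77) × 7.58 / 2280 = 1051 m³.
τ = V/Q = 1051/323 = 3.253 d, or 78.07 h.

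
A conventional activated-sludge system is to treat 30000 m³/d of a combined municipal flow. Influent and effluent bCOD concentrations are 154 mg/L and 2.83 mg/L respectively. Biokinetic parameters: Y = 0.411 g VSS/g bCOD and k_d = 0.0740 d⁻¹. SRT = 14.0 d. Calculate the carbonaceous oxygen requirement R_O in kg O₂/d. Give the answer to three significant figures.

Y_obs = Y / (1 + k_d θ_c) = 0.411 / (1 + 0.0740 × 14.0) = 0.411 / 2.036 = 0.2019.
Q·(S₀ − S) = 30000 × (154 − 2.83) × 10⁻³ = 4535 kg/d removed.
Biomass synthesised: P_X = Y_obs × 4535 = 915.5 kg VSS/d.
Carbonaceous O₂ demand = substrate oxidised − cell-mass equivalent = 4535 − 1.42 × 915.5 = 3235 kg O₂/d.

R_O ≈ 3240 kg O₂/d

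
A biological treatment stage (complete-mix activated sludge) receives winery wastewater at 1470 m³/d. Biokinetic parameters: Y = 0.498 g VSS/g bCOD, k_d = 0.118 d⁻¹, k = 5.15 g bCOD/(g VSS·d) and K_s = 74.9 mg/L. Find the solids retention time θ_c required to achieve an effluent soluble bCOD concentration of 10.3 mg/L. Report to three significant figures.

From 1/θ_c = Y·k·S/(K_s + S) − k_d: Y·k·S/(K_s+S) = 0.498 × 5.15 × 10.3 / (74.9 + 10.3) = 0.3101 d⁻¹.
1/θ_c = 0.3101 − 0.118 = 0.1921 d⁻¹, so θ_c = 5.207 d.

θ_c ≈ 5.21 d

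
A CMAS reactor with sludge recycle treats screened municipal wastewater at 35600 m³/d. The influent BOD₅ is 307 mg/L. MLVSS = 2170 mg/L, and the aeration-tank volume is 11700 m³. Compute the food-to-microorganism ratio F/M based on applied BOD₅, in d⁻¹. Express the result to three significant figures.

F/M ≈ 0.430 d⁻¹

F/M = Q·S₀ / (V·X) = 35600 × 307 / (11700 × 2170) = 0.4305 g BOD₅·(g VSS·d)⁻¹.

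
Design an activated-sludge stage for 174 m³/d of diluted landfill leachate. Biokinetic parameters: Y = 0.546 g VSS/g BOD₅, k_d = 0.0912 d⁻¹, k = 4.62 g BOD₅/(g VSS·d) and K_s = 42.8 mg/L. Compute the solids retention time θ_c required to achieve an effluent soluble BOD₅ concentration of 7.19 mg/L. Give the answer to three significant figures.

θ_c ≈ 3.68 d

At the target effluent, Y k S/(K_s+S) = 0.546×4.62×7.19/49.99 = 0.3628 d⁻¹.
1/θ_c = 0.3628 − 0.0912 = 0.2716 d⁻¹, so θ_c = 3.682 d.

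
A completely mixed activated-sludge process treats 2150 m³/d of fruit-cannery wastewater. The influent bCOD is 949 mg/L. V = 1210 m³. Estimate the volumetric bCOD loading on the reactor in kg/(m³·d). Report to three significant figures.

L_v ≈ 1.69 kg bCOD/(m³·d)

Applied bCOD load per unit volume = Q·S₀/V = (2150 × 949/1000)/1210 = 1.686 kg bCOD·m⁻³·d⁻¹.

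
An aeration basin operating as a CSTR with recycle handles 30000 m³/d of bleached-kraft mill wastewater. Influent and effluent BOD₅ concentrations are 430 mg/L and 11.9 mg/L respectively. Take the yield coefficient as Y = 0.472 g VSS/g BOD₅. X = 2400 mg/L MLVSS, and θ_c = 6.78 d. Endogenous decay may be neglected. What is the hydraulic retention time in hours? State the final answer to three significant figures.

τ ≈ 13.4 h

Biomass mass balance (decay neglected): V·X = Y·Q·(S₀ − S)·θ_c, so V = 0.472 × 30000 × (430 − 11.9) × 6.78 / 2400 = 16725 m³.
HRT = V/Q = 16725 m³ / 30000 m³·d⁻¹ = 0.5575 d × 24 = 13.38 h.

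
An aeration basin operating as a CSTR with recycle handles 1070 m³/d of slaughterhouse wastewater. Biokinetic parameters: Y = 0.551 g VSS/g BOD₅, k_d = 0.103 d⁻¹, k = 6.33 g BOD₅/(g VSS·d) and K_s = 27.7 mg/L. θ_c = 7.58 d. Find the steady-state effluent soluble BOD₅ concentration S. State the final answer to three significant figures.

For a completely mixed reactor with recycle the Lawrence–McCarty relation gives S = K_s·(1 + k_d·θ_c) / [θ_c·(Y·k − k_d) − 1] = 27.7 × (1 + 0.103 × 7.58) / [7.58 × (0.551 × 6.33 − 0.103) − 1] = 49.33 / 24.66 = 2.001 mg/L.

S ≈ 2.00 mg/L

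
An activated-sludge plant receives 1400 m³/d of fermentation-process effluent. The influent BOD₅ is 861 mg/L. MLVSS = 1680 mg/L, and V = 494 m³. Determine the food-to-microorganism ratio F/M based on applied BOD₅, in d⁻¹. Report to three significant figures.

F/M ≈ 1.45 d⁻¹

Food-to-microorganism ratio F/M = Q S₀ / (V X) = 1400 × 861 / (494.0 × 1680) = 1.452 d⁻¹.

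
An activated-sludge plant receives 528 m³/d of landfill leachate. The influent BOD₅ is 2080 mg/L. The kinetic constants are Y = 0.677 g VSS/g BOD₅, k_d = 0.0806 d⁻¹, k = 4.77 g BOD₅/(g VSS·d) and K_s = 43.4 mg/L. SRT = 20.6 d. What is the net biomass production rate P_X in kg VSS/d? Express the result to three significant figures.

Effluent substrate depends only on kinetics and SRT: S = K_s(1 + k_d θ_c) / [θ_c(Yk − k_d) − 1] = 43.4 × (1 + 0.0806 × 20.6) / [20.6 × (0.677 × 4.77 − 0.0806) − 1] = 115.5 / 63.86 = 1.808 mg/L.
Y_obs = Y / (1 + k_d θ_c) = 0.677 / (1 + 0.0806 × 20.6) = 0.677 / 2.660 = 0.2545.
Mass of BOD₅ removed per day: Q(S₀ − S) = 528 × 2078 g/m³ = 1097 kg/d.
Biomass produced: P_X = Y_obs·Q·ΔS = 0.2545 × 1097 ≈ 279.2 kg VSS/d.

P_X ≈ 279 kg VSS/d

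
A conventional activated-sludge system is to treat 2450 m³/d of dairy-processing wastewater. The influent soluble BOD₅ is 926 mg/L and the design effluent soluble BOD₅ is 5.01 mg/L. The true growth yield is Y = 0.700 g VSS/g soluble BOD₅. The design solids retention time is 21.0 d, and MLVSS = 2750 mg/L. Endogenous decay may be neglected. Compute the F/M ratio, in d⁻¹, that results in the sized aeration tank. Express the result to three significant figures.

Biomass mass balance (decay neglected): V·X = Y·Q·(S₀ − S)·θ_c, so V = 0.700 × 2450 × (926 − 5.01) × 21.0 / 2750 = 12062 m³.
Food-to-microorganism ratio F/M = Q S₀ / (V X) = 2450 × 926 / (12062 × 2750) = 0.06840 d⁻¹.

F/M ≈ 0.0684 d⁻¹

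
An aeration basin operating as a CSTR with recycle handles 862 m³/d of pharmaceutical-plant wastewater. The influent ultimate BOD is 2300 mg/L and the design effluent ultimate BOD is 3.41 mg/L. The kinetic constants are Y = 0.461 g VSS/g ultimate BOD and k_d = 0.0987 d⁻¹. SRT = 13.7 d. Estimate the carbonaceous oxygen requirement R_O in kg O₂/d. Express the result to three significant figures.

Observed yield with endogenous decay: Y_obs = Y / (1 + k_d·θ_c) = 0.461 / (1 + 0.0987 × 13.7) = 0.461 / 2.352 = 0.1960 g VSS/g ultimate BOD.
ΔS = 2300 − 3.41 = 2297 mg/L, so the substrate removal rate is 862 × 2297/1000 = 1980 kg ultimate BOD/d.
Net sludge production P_X = 0.1960 × 1980 = 388.0 kg VSS/d.
R_O = Q·ΔS − 1.42 P_X = 1980 − 550.9 = 1429 kg O₂/d.

R_O ≈ 1430 kg O₂/d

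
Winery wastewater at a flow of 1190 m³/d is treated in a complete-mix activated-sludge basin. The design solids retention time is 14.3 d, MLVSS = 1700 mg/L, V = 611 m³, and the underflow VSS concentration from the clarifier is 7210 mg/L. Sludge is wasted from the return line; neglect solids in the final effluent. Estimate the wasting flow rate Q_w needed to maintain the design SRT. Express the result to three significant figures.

Q_w = (V·X)/(θ_c X_r) = 611.0 × 1700 / (14.3 × 7210) = 10.07 m³/d.

Q_w ≈ 10.1 m³/d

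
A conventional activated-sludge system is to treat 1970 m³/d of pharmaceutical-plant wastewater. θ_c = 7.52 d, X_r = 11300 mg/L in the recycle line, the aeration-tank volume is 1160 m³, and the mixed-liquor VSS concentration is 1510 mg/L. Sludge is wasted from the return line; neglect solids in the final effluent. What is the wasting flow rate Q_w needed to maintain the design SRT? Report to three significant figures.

Q_w = (V·X)/(θ_c X_r) = 1160 × 1510 / (7.52 × 11300) = 20.61 m³/d.

Q_w ≈ 20.6 m³/d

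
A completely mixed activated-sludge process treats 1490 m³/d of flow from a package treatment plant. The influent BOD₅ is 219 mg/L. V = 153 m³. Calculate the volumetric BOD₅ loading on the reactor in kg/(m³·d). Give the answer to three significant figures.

L_v ≈ 2.13 kg BOD₅/(m³·d)

L_v = Q S₀ / V = 1490 × 219 × 10⁻³ / 153.0 = 2.133 kg/(m³·d).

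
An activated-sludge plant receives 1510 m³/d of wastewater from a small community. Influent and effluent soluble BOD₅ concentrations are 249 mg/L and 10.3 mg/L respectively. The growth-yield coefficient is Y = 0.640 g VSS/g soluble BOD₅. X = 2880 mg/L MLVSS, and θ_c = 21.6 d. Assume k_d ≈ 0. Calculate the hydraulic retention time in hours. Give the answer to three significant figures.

With k_d = 0 the design equation reduces to V = Y Q (S₀−S) θ_c / X = 0.640 × 1510 × (249 − 10.3) × 21.6 / 2880 = 1730 m³.
HRT = V/Q = 1730 m³ / 1510 m³·d⁻¹ = 1.146 d × 24 = 27.50 h.

τ ≈ 27.5 h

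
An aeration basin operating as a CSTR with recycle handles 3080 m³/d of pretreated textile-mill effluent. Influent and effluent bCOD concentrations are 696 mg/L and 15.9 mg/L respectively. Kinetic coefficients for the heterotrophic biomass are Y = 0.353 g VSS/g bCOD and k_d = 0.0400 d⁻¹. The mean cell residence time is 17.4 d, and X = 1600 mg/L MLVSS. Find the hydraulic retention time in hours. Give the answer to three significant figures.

τ ≈ 36.9 h

From the SRT design equation V = Y Q (S₀−S) θ_c / [X (1 + k_d θ_c)] = 0.353 × 3080 × (696 − 15.9) × 17.4 / [1600 × (1 + 0.0400 × 17.4)] = 1.29×10^7 / 2714 = 4741 m³.
Hydraulic retention time τ = V/Q = 4741 / 3080 = 1.539 d = 36.95 h.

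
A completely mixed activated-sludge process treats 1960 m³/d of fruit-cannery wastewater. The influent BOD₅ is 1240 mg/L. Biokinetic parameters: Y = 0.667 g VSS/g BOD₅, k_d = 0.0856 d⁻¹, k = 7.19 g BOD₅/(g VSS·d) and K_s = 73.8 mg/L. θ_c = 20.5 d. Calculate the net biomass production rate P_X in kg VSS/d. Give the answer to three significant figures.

From the Monod/SRT balance for a CMAS, S = K_s·(1+k_d θ_c)/[θ_c·(Y k − k_d) − 1] = 73.8 × (1 + 0.0856 × 20.5) / [20.5 × (0.667 × 7.19 − 0.0856) − 1] = 203.3 / 95.56 = 2.128 mg/L.
Correct the yield for decay: Y_obs = Y/(1 + k_d θ_c) = 0.667 / (1 + 0.0856 × 20.5) = 0.667 / 2.755 = 0.2421.
ΔS = 1240 − 2.13 = 1238 mg/L, so the substrate removal rate is 1960 × 1238/1000 = 2426 kg BOD₅/d.
So the net sludge growth is P_X = 0.2421 × 2426 = 587.4 kg VSS/d.

P_X ≈ 587 kg VSS/d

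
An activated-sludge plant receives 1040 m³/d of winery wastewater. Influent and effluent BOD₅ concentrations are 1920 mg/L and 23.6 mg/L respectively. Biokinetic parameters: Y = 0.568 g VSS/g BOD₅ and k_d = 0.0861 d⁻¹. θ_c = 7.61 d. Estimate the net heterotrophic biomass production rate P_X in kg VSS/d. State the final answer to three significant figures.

P_X ≈ 677 kg VSS/d

The observed yield is Y_obs = Y/(1 + k_d·θ_c) = 0.568 / (1 + 0.0861 × 7.61) = 0.568 / 1.655 = 0.3432 g VSS per g BOD₅ removed.
ΔS = 1920 − 23.6 = 1896 mg/L, so the substrate removal rate is 1040 × 1896/1000 = 1972 kg BOD₅/d.
Net biomass production P_X = Y_obs × Q·(S₀ − S) = 0.3432 × 1972 = 676.8 kg VSS/d.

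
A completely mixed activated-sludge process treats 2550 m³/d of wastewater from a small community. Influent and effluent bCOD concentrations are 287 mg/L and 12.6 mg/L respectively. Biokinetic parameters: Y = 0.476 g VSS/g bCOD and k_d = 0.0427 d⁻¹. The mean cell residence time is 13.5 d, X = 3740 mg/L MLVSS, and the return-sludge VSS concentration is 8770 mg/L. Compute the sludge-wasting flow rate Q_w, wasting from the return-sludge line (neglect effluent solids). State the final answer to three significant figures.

Q_w ≈ 24.1 m³/d

From the SRT design equation V = Y Q (S₀−S) θ_c / [X (1 + k_d θ_c)] = 0.476 × 2550 × (287 − 12.6) × 13.5 / [3740 × (1 + 0.0427 × 13.5)] = 4.5×10^6 / 5896 = 762.6 m³.
Q_w = (V·X)/(θ_c X_r) = 762.6 × 3740 / (13.5 × 8770) = 24.09 m³/d.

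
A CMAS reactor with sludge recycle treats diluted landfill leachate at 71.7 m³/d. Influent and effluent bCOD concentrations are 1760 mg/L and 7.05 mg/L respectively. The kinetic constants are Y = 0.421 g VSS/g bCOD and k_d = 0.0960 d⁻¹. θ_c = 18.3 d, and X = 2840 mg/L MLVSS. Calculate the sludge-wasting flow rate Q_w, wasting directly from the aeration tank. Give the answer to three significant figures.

From the SRT design equation V = Y Q (S₀−S) θ_c / [X (1 + k_d θ_c)] = 0.421 × 71.7 × (1760 − 7.05) × 18.3 / [2840 × (1 + 0.0960 × 18.3)] = 9.68×10^5 / 7829 = 123.7 m³.
For wasting at MLVSS concentration, Q_w = V/θ_c = 123.7/18.3 = 6.758 m³/d.

Q_w ≈ 6.76 m³/d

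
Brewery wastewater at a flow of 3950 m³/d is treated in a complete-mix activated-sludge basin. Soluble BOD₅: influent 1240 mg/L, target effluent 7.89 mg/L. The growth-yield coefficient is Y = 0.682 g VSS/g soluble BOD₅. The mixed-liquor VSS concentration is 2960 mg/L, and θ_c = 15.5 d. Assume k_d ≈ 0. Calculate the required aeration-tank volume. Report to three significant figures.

V ≈ 17400 m³

With k_d = 0 the design equation reduces to V = Y Q (S₀−S) θ_c / X = 0.682 × 3950 × (1240 − 7.89) × 15.5 / 2960 = 17381 m³.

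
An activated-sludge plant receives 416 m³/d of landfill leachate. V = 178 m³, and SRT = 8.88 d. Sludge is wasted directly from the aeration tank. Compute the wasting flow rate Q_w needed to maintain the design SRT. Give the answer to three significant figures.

For wasting at MLVSS concentration, Q_w = V/θ_c = 178.0/8.88 = 20.05 m³/d.

Q_w ≈ 20.0 m³/d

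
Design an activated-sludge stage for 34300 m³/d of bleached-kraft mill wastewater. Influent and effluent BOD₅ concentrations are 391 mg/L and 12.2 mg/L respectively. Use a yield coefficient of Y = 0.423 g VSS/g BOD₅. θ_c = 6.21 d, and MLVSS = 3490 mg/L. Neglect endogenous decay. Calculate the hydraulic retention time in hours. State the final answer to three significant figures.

τ ≈ 6.84 h

Biomass mass balance (decay neglected): V·X = Y·Q·(S₀ − S)·θ_c, so V = 0.423 × 34300 × (391 − 12.2) × 6.21 / 3490 = 9779 m³.
τ = V/Q = 9779/34300 = 0.2851 d, or 6.843 h.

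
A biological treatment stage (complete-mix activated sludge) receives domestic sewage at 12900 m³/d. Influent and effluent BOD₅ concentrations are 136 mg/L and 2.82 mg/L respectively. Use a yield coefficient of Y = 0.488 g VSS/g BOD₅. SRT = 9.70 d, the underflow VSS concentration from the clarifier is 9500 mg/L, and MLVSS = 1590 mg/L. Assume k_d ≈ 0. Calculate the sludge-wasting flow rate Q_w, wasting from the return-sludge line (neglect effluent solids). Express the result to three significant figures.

Biomass mass balance (decay neglected): V·X = Y·Q·(S₀ − S)·θ_c, so V = 0.488 × 12900 × (136 − 2.82) × 9.70 / 1590 = 5115 m³.
θ_c = V·X/(Q_w·X_r) when wasting from the recycle, so Q_w = V·X/(θ_c·X_r) = 5115 × 1590 / (9.70 × 9500) = 88.25 m³/d.

Q_w ≈ 88.3 m³/d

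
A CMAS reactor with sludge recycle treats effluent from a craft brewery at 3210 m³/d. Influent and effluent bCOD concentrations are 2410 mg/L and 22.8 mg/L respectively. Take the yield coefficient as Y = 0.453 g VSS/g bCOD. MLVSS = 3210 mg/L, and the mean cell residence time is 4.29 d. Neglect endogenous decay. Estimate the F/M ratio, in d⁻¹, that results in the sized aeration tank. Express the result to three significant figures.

V·X = Y·Q·ΔS·θ_c gives V = 0.453 × 3210 × (2410 − 22.8) × 4.29 / 3210 = 4639 m³.
F/M = applied load / biomass = Q·S₀/(V·X) = 3210 × 2410 / (4639 × 3210) = 0.5195 d⁻¹.

F/M ≈ 0.519 d⁻¹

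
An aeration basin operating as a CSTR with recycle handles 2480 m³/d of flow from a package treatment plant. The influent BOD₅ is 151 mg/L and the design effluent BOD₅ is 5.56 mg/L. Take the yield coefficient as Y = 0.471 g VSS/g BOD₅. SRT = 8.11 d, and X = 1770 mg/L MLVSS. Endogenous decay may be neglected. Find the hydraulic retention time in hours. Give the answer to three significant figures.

τ ≈ 7.53 h

With k_d = 0 the design equation reduces to V = Y Q (S₀−S) θ_c / X = 0.471 × 2480 × (151 − 5.56) × 8.11 / 1770 = 778.4 m³.
HRT = V/Q = 778.4 m³ / 2480 m³·d⁻¹ = 0.3139 d × 24 = 7.533 h.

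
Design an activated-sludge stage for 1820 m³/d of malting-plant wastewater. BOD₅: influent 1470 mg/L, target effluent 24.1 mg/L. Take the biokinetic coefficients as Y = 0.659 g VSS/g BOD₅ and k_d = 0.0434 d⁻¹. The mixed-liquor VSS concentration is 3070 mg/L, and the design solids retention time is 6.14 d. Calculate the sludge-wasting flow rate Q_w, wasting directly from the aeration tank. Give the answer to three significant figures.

Q_w ≈ 446 m³/d

From the SRT design equation V = Y Q (S₀−S) θ_c / [X (1 + k_d θ_c)] = 0.659 × 1820 × (1470 − 24.1) × 6.14 / [3070 × (1 + 0.0434 × 6.14)] = 1.06×10^7 / 3888 = 2739 m³.
Wasting from the aeration tank: Q_w = V / θ_c = 2739 / 6.14 = 446.0 m³/d.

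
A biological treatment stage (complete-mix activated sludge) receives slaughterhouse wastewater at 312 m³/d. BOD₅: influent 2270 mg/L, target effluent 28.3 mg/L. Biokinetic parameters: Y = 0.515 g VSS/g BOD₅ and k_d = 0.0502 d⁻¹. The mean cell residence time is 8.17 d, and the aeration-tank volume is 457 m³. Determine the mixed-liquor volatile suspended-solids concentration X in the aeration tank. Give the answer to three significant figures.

X ≈ 4570 mg/L

Solving the biomass balance for X: X = Y Q (S₀−S) θ_c / [V (1+k_d θ_c)] = 0.515 × 312 × (2270 − 28.3) × 8.17 / [457 × (1 + 0.0502 × 8.17)] = 4567 mg/L.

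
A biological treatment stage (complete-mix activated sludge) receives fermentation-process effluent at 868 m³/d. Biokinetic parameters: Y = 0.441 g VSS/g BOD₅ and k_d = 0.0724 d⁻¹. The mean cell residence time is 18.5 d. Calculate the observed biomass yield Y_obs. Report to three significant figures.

Y_obs ≈ 0.189 g VSS/g BOD₅

The observed yield is Y_obs = Y/(1 + k_d·θ_c) = 0.441 / (1 + 0.0724 × 18.5) = 0.441 / 2.339 = 0.1885 g VSS per g BOD₅ removed.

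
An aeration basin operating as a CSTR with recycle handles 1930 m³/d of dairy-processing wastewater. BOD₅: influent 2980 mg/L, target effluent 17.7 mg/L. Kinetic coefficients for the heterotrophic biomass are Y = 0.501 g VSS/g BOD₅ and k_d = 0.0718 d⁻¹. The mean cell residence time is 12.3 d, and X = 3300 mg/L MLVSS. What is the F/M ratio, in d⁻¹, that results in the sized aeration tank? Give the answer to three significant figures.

F/M ≈ 0.307 d⁻¹

Steady-state biomass mass balance: V·X·(1 + k_d·θ_c) = Y·Q·(S₀ − S)·θ_c, so V = 0.501 × 1930 × (2980 − 17.7) × 12.3 / [3300 × (1 + 0.0718 × 12.3)] = 3.52×10^7 / 6214 = 5669 m³.
F/M = Q·S₀ / (V·X) = 1930 × 2980 / (5669 × 3300) = 0.3074 g BOD₅·(g VSS·d)⁻¹.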